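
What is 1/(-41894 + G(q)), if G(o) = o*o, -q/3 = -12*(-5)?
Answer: -1/9494 ≈ -0.00010533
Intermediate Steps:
q = -180 (q = -(-36)*(-5) = -3*60 = -180)
G(o) = o²
1/(-41894 + G(q)) = 1/(-41894 + (-180)²) = 1/(-41894 + 32400) = 1/(-9494) = -1/9494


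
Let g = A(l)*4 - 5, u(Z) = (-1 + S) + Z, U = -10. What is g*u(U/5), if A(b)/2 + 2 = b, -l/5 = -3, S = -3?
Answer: -594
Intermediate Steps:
l = 15 (l = -5*(-3) = 15)
A(b) = -4 + 2*b
u(Z) = -4 + Z (u(Z) = (-1 - 3) + Z = -4 + Z)
g = 99 (g = (-4 + 2*15)*4 - 5 = (-4 + 30)*4 - 5 = 26*4 - 5 = 104 - 5 = 99)
g*u(U/5) = 99*(-4 - 10/5) = 99*(-4 - 10*⅕) = 99*(-4 - 2) = 99*(-6) = -594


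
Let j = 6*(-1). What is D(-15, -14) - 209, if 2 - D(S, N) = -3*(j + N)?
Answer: -267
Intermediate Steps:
j = -6
D(S, N) = -16 + 3*N (D(S, N) = 2 - (-3)*(-6 + N) = 2 - (18 - 3*N) = 2 + (-18 + 3*N) = -16 + 3*N)
D(-15, -14) - 209 = (-16 + 3*(-14)) - 209 = (-16 - 42) - 209 = -58 - 209 = -267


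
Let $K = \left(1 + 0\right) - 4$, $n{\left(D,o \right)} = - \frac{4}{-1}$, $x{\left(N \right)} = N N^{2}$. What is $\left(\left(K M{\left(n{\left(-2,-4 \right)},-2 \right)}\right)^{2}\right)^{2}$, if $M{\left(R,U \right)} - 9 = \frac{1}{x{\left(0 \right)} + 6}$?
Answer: $\frac{9150625}{16} \approx 5.7191 \cdot 10^{5}$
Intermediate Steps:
$x{\left(N \right)} = N^{3}$
$n{\left(D,o \right)} = 4$ ($n{\left(D,o \right)} = \left(-4\right) \left(-1\right) = 4$)
$M{\left(R,U \right)} = \frac{55}{6}$ ($M{\left(R,U \right)} = 9 + \frac{1}{0^{3} + 6} = 9 + \frac{1}{0 + 6} = 9 + \frac{1}{6} = \frac{55}{6}$)
$K = -3$ ($K = 1 - 4 = -3$)
$\left(\left(K M{\left(n{\left(-2,-4 \right)},-2 \right)}\right)^{2}\right)^{2} = \left(\left(\left(-3\right) \frac{55}{6}\right)^{2}\right)^{2} = \left(\left(- \frac{55}{2}\right)^{2}\right)^{2} = \left(\frac{3025}{4}\right)^{2} = \frac{9150625}{16}$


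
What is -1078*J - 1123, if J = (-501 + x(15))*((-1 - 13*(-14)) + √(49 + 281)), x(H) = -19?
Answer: 101460237 + 560560*√330 ≈ 1.1164e+8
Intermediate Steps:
J = -94120 - 520*√330 (J = (-501 - 19)*((-1 - 13*(-14)) + √(49 + 281)) = -520*((-1 + 182) + √330) = -520*(181 + √330) = -94120 - 520*√330 ≈ -1.0357e+5)
-1078*J - 1123 = -1078*(-94120 - 520*√330) - 1123 = (101461360 + 560560*√330) - 1123 = 101460237 + 560560*√330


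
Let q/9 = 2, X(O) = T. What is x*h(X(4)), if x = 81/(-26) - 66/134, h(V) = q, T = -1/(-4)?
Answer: -56565/871 ≈ -64.943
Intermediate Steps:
T = ¼ (T = -1*(-¼) = ¼ ≈ 0.25000)
X(O) = ¼
q = 18 (q = 9*2 = 18)
h(V) = 18
x = -6285/1742 (x = 81*(-1/26) - 66*1/134 = -81/26 - 33/67 = -6285/1742 ≈ -3.6079)
x*h(X(4)) = -6285/1742*18 = -56565/871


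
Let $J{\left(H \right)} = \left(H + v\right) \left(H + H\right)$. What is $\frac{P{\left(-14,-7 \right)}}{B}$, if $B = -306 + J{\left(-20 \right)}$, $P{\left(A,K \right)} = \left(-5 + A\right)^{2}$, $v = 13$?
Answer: $- \frac{361}{26} \approx -13.885$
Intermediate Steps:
$J{\left(H \right)} = 2 H \left(13 + H\right)$ ($J{\left(H \right)} = \left(H + 13\right) \left(H + H\right) = \left(13 + H\right) 2 H = 2 H \left(13 + H\right)$)
$B = -26$ ($B = -306 + 2 \left(-20\right) \left(13 - 20\right) = -306 + 2 \left(-20\right) \left(-7\right) = -306 + 280 = -26$)
$\frac{P{\left(-14,-7 \right)}}{B} = \frac{\left(-5 - 14\right)^{2}}{-26} = \left(-19\right)^{2} \left(- \frac{1}{26}\right) = 361 \left(- \frac{1}{26}\right) = - \frac{361}{26}$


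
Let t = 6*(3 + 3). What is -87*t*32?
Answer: -100224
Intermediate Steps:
t = 36 (t = 6*6 = 36)
-87*t*32 = -87*36*32 = -3132*32 = -100224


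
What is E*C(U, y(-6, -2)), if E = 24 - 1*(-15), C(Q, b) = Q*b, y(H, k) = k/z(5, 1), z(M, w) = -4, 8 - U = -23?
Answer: 1209/2 ≈ 604.50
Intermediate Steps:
U = 31 (U = 8 - 1*(-23) = 8 + 23 = 31)
y(H, k) = -k/4 (y(H, k) = k/(-4) = k*(-¼) = -k/4)
E = 39 (E = 24 + 15 = 39)
E*C(U, y(-6, -2)) = 39*(31*(-¼*(-2))) = 39*(31*(½)) = 39*(31/2) = 1209/2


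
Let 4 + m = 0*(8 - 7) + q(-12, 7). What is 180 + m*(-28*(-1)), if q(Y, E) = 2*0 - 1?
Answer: 40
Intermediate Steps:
q(Y, E) = -1 (q(Y, E) = 0 - 1 = -1)
m = -5 (m = -4 + (0*(8 - 7) - 1) = -4 + (0*1 - 1) = -4 + (0 - 1) = -4 - 1 = -5)
180 + m*(-28*(-1)) = 180 - (-140)*(-1) = 180 - 5*28 = 180 - 140 = 40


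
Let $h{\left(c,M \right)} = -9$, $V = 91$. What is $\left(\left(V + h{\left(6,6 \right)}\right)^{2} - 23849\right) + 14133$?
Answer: $-2992$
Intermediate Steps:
$\left(\left(V + h{\left(6,6 \right)}\right)^{2} - 23849\right) + 14133 = \left(\left(91 - 9\right)^{2} - 23849\right) + 14133 = \left(82^{2} - 23849\right) + 14133 = \left(6724 - 23849\right) + 14133 = -17125 + 14133 = -2992$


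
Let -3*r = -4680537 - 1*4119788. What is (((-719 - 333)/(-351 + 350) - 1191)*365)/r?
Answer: -30441/1760065 ≈ -0.017295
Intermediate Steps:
r = 8800325/3 (r = -(-4680537 - 1*4119788)/3 = -(-4680537 - 4119788)/3 = -⅓*(-8800325) = 8800325/3 ≈ 2.9334e+6)
(((-719 - 333)/(-351 + 350) - 1191)*365)/r = (((-719 - 333)/(-351 + 350) - 1191)*365)/(8800325/3) = ((-1052/(-1) - 1191)*365)*(3/8800325) = ((-1052*(-1) - 1191)*365)*(3/8800325) = ((1052 - 1191)*365)*(3/8800325) = -139*365*(3/8800325) = -50735*3/8800325 = -30441/1760065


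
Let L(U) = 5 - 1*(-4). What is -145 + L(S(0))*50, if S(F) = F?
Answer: 305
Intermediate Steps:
L(U) = 9 (L(U) = 5 + 4 = 9)
-145 + L(S(0))*50 = -145 + 9*50 = -145 + 450 = 305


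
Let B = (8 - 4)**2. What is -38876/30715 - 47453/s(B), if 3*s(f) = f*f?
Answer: -4382508941/7863040 ≈ -557.36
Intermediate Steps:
B = 16 (B = 4**2 = 16)
s(f) = f**2/3 (s(f) = (f*f)/3 = f**2/3)
-38876/30715 - 47453/s(B) = -38876/30715 - 47453/((1/3)*16**2) = -38876*1/30715 - 47453/((1/3)*256) = -38876/30715 - 47453/256/3 = -38876/30715 - 47453*3/256 = -38876/30715 - 142359/256 = -4382508941/7863040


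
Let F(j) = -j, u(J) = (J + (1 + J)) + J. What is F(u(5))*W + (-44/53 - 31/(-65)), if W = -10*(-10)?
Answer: -5513217/3445 ≈ -1600.4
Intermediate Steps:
W = 100
u(J) = 1 + 3*J (u(J) = (1 + 2*J) + J = 1 + 3*J)
F(u(5))*W + (-44/53 - 31/(-65)) = -(1 + 3*5)*100 + (-44/53 - 31/(-65)) = -(1 + 15)*100 + (-44*1/53 - 31*(-1/65)) = -1*16*100 + (-44/53 + 31/65) = -16*100 - 1217/3445 = -1600 - 1217/3445 = -5513217/3445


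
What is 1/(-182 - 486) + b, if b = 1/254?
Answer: 207/84836 ≈ 0.0024400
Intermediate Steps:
b = 1/254 ≈ 0.0039370
1/(-182 - 486) + b = 1/(-182 - 486) + 1/254 = 1/(-668) + 1/254 = -1/668 + 1/254 = 207/84836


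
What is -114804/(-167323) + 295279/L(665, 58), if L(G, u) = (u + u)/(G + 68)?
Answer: 36215320947025/19409468 ≈ 1.8659e+6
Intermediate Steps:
L(G, u) = 2*u/(68 + G) (L(G, u) = (2*u)/(68 + G) = 2*u/(68 + G))
-114804/(-167323) + 295279/L(665, 58) = -114804/(-167323) + 295279/((2*58/(68 + 665))) = -114804*(-1/167323) + 295279/((2*58/733)) = 114804/167323 + 295279/((2*58*(1/733))) = 114804/167323 + 295279/(116/733) = 114804/167323 + 295279*(733/116) = 114804/167323 + 216439507/116 = 36215320947025/19409468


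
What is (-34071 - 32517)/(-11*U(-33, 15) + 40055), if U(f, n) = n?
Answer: -33294/19945 ≈ -1.6693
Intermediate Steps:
(-34071 - 32517)/(-11*U(-33, 15) + 40055) = (-34071 - 32517)/(-11*15 + 40055) = -66588/(-165 + 40055) = -66588/39890 = -66588*1/39890 = -33294/19945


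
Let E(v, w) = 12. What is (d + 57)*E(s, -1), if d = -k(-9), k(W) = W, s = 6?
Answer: 792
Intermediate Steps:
d = 9 (d = -1*(-9) = 9)
(d + 57)*E(s, -1) = (9 + 57)*12 = 66*12 = 792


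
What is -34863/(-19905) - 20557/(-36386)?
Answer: 559237401/241421110 ≈ 2.3164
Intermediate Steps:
-34863/(-19905) - 20557/(-36386) = -34863*(-1/19905) - 20557*(-1/36386) = 11621/6635 + 20557/36386 = 559237401/241421110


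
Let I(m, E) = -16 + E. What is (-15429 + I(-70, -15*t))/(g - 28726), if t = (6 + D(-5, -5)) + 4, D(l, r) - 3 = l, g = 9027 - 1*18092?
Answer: 15565/37791 ≈ 0.41187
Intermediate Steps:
g = -9065 (g = 9027 - 18092 = -9065)
D(l, r) = 3 + l
t = 8 (t = (6 + (3 - 5)) + 4 = (6 - 2) + 4 = 4 + 4 = 8)
(-15429 + I(-70, -15*t))/(g - 28726) = (-15429 + (-16 - 15*8))/(-9065 - 28726) = (-15429 + (-16 - 120))/(-37791) = (-15429 - 136)*(-1/37791) = -15565*(-1/37791) = 15565/37791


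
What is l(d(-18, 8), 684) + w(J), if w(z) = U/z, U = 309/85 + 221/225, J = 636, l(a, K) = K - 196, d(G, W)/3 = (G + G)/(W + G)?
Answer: 593587631/1216350 ≈ 488.01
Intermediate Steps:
d(G, W) = 6*G/(G + W) (d(G, W) = 3*((G + G)/(W + G)) = 3*((2*G)/(G + W)) = 3*(2*G/(G + W)) = 6*G/(G + W))
l(a, K) = -196 + K
U = 17662/3825 (U = 309*(1/85) + 221*(1/225) = 309/85 + 221/225 = 17662/3825 ≈ 4.6175)
w(z) = 17662/(3825*z)
l(d(-18, 8), 684) + w(J) = (-196 + 684) + (17662/3825)/636 = 488 + (17662/3825)*(1/636) = 488 + 8831/1216350 = 593587631/1216350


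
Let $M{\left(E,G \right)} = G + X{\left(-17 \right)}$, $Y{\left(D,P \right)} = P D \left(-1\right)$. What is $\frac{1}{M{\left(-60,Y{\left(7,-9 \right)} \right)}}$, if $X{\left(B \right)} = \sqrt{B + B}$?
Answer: $\frac{63}{4003} - \frac{i \sqrt{34}}{4003} \approx 0.015738 - 0.0014566 i$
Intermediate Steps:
$X{\left(B \right)} = \sqrt{2} \sqrt{B}$ ($X{\left(B \right)} = \sqrt{2 B} = \sqrt{2} \sqrt{B}$)
$Y{\left(D,P \right)} = - D P$ ($Y{\left(D,P \right)} = D P \left(-1\right) = - D P$)
$M{\left(E,G \right)} = G + i \sqrt{34}$ ($M{\left(E,G \right)} = G + \sqrt{2} \sqrt{-17} = G + \sqrt{2} i \sqrt{17} = G + i \sqrt{34}$)
$\frac{1}{M{\left(-60,Y{\left(7,-9 \right)} \right)}} = \frac{1}{\left(-1\right) 7 \left(-9\right) + i \sqrt{34}} = \frac{1}{63 + i \sqrt{34}}$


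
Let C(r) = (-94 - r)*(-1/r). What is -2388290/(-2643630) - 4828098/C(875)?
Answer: -372274643733983/85389249 ≈ -4.3597e+6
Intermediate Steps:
C(r) = -(-94 - r)/r
-2388290/(-2643630) - 4828098/C(875) = -2388290/(-2643630) - 4828098*875/(94 + 875) = -2388290*(-1/2643630) - 4828098/((1/875)*969) = 238829/264363 - 4828098/969/875 = 238829/264363 - 4828098*875/969 = 238829/264363 - 1408195250/323 = -372274643733983/85389249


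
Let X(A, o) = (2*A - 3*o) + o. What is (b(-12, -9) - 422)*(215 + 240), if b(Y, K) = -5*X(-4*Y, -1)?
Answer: -414960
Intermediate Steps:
X(A, o) = -2*o + 2*A (X(A, o) = (-3*o + 2*A) + o = -2*o + 2*A)
b(Y, K) = -10 + 40*Y (b(Y, K) = -5*(-2*(-1) + 2*(-4*Y)) = -5*(2 - 8*Y) = -10 + 40*Y)
(b(-12, -9) - 422)*(215 + 240) = ((-10 + 40*(-12)) - 422)*(215 + 240) = ((-10 - 480) - 422)*455 = (-490 - 422)*455 = -912*455 = -414960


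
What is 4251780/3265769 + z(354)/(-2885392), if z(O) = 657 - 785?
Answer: 58983028924/45302998781 ≈ 1.3020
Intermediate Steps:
z(O) = -128
4251780/3265769 + z(354)/(-2885392) = 4251780/3265769 - 128/(-2885392) = 4251780*(1/3265769) - 128*(-1/2885392) = 327060/251213 + 8/180337 = 58983028924/45302998781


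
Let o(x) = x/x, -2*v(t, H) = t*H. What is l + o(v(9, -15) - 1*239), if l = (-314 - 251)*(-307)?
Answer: 173456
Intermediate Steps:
v(t, H) = -H*t/2 (v(t, H) = -t*H/2 = -H*t/2)
l = 173455 (l = -565*(-307) = 173455)
o(x) = 1
l + o(v(9, -15) - 1*239) = 173455 + 1 = 173456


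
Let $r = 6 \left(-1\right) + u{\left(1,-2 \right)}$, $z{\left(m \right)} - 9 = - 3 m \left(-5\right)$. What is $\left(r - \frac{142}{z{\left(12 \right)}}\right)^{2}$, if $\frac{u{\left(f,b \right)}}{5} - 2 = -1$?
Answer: $\frac{109561}{35721} \approx 3.0671$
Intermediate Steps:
$z{\left(m \right)} = 9 + 15 m$ ($z{\left(m \right)} = 9 + - 3 m \left(-5\right) = 9 + 15 m$)
$u{\left(f,b \right)} = 5$ ($u{\left(f,b \right)} = 10 + 5 \left(-1\right) = 10 - 5 = 5$)
$r = -1$ ($r = 6 \left(-1\right) + 5 = -6 + 5 = -1$)
$\left(r - \frac{142}{z{\left(12 \right)}}\right)^{2} = \left(-1 - \frac{142}{9 + 15 \cdot 12}\right)^{2} = \left(-1 - \frac{142}{9 + 180}\right)^{2} = \left(-1 - \frac{142}{189}\right)^{2} = \left(- \frac{331}{189}\right)^{2} = \frac{109561}{35721}$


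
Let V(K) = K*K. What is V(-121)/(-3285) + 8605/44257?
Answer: -619699312/145384245 ≈ -4.2625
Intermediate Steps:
V(K) = K²
V(-121)/(-3285) + 8605/44257 = (-121)²/(-3285) + 8605/44257 = 14641*(-1/3285) + 8605*(1/44257) = -14641/3285 + 8605/44257 = -619699312/145384245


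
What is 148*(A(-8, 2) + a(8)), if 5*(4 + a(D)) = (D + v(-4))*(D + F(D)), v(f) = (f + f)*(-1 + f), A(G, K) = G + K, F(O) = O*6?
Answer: 390424/5 ≈ 78085.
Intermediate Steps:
F(O) = 6*O
v(f) = 2*f*(-1 + f) (v(f) = (2*f)*(-1 + f) = 2*f*(-1 + f))
a(D) = -4 + 7*D*(40 + D)/5 (a(D) = -4 + ((D + 2*(-4)*(-1 - 4))*(D + 6*D))/5 = -4 + ((D + 2*(-4)*(-5))*(7*D))/5 = -4 + ((D + 40)*(7*D))/5 = -4 + ((40 + D)*(7*D))/5 = -4 + (7*D*(40 + D))/5 = -4 + 7*D*(40 + D)/5)
148*(A(-8, 2) + a(8)) = 148*((-8 + 2) + (-4 + 56*8 + (7/5)*8²)) = 148*(-6 + (-4 + 448 + (7/5)*64)) = 148*(-6 + (-4 + 448 + 448/5)) = 148*(-6 + 2668/5) = 148*(2638/5) = 390424/5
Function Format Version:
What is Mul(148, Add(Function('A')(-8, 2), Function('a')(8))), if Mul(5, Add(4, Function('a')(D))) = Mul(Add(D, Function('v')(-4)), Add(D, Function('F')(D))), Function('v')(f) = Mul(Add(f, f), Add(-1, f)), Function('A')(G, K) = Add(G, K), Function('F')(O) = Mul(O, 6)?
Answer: Rational(390424, 5) ≈ 78085.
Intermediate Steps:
Function('F')(O) = Mul(6, O)
Function('v')(f) = Mul(2, f, Add(-1, f)) (Function('v')(f) = Mul(Mul(2, f), Add(-1, f)) = Mul(2, f, Add(-1, f)))
Function('a')(D) = Add(-4, Mul(Rational(7, 5), D, Add(40, D))) (Function('a')(D) = Add(-4, Mul(Rational(1, 5), Mul(Add(D, Mul(2, -4, Add(-1, -4))), Add(D, Mul(6, D))))) = Add(-4, Mul(Rational(1, 5), Mul(Add(D, Mul(2, -4, -5)), Mul(7, D)))) = Add(-4, Mul(Rational(1, 5), Mul(Add(D, 40), Mul(7, D)))) = Add(-4, Mul(Rational(1, 5), Mul(Add(40, D), Mul(7, D)))) = Add(-4, Mul(Rational(1, 5), Mul(7, D, Add(40, D)))) = Add(-4, Mul(Rational(7, 5), D, Add(40, D))))
Mul(148, Add(Function('A')(-8, 2), Function('a')(8))) = Mul(148, Add(Add(-8, 2), Add(-4, Mul(56, 8), Mul(Rational(7, 5), Pow(8, 2))))) = Mul(148, Add(-6, Add(-4, 448, Mul(Rational(7, 5), 64)))) = Mul(148, Add(-6, Add(-4, 448, Rational(448, 5)))) = Mul(148, Add(-6, Rational(2668, 5))) = Mul(148, Rational(2638, 5)) = Rational(390424, 5)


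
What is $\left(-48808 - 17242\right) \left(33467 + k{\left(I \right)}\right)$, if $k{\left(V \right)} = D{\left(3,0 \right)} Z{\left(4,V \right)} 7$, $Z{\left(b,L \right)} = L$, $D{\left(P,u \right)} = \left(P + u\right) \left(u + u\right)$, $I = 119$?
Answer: $-2210495350$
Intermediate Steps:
$D{\left(P,u \right)} = 2 u \left(P + u\right)$ ($D{\left(P,u \right)} = \left(P + u\right) 2 u = 2 u \left(P + u\right)$)
$k{\left(V \right)} = 0$ ($k{\left(V \right)} = 2 \cdot 0 \left(3 + 0\right) V 7 = 2 \cdot 0 \cdot 3 V 7 = 0 V 7 = 0 \cdot 7 = 0$)
$\left(-48808 - 17242\right) \left(33467 + k{\left(I \right)}\right) = \left(-48808 - 17242\right) \left(33467 + 0\right) = \left(-66050\right) 33467 = -2210495350$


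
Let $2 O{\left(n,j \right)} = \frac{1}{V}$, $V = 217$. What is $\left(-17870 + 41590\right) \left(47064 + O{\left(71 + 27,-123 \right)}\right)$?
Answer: $\frac{242249715220}{217} \approx 1.1164 \cdot 10^{9}$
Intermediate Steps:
$O{\left(n,j \right)} = \frac{1}{434}$ ($O{\left(n,j \right)} = \frac{1}{2 \cdot 217} = \frac{1}{2} \cdot \frac{1}{217} = \frac{1}{434}$)
$\left(-17870 + 41590\right) \left(47064 + O{\left(71 + 27,-123 \right)}\right) = \left(-17870 + 41590\right) \left(47064 + \frac{1}{434}\right) = 23720 \cdot \frac{20425777}{434} = \frac{242249715220}{217}$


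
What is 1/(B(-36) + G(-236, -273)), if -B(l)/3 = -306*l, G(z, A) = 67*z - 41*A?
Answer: -1/37667 ≈ -2.6548e-5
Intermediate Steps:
G(z, A) = -41*A + 67*z
B(l) = 918*l (B(l) = -(-918)*l = 918*l)
1/(B(-36) + G(-236, -273)) = 1/(918*(-36) + (-41*(-273) + 67*(-236))) = 1/(-33048 + (11193 - 15812)) = 1/(-33048 - 4619) = 1/(-37667) = -1/37667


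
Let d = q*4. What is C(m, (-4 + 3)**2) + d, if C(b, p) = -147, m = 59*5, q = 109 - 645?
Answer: -2291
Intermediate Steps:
q = -536
m = 295
d = -2144 (d = -536*4 = -2144)
C(m, (-4 + 3)**2) + d = -147 - 2144 = -2291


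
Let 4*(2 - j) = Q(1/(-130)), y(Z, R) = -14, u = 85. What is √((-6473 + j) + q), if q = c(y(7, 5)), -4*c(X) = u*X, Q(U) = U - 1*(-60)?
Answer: I*√418342470/260 ≈ 78.667*I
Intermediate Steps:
Q(U) = 60 + U (Q(U) = U + 60 = 60 + U)
j = -6759/520 (j = 2 - (60 + 1/(-130))/4 = 2 - (60 - 1/130)/4 = 2 - ¼*7799/130 = 2 - 7799/520 = -6759/520 ≈ -12.998)
c(X) = -85*X/4
q = 595/2 (q = -85/4*(-14) = 595/2 ≈ 297.50)
√((-6473 + j) + q) = √((-6473 - 6759/520) + 595/2) = √(-3372719/520 + 595/2) = √(-3218019/520) = I*√418342470/260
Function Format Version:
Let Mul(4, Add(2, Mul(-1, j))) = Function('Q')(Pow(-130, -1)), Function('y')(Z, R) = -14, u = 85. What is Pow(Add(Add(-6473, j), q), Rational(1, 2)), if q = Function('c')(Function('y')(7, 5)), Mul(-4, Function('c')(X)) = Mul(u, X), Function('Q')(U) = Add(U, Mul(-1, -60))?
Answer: Mul(Rational(1, 260), I, Pow(418342470, Rational(1, 2))) ≈ Mul(78.667, I)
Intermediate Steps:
Function('Q')(U) = Add(60, U) (Function('Q')(U) = Add(U, 60) = Add(60, U))
j = Rational(-6759, 520) (j = Add(2, Mul(Rational(-1, 4), Add(60, Pow(-130, -1)))) = Add(2, Mul(Rational(-1, 4), Add(60, Rational(-1, 130)))) = Add(2, Mul(Rational(-1, 4), Rational(7799, 130))) = Add(2, Rational(-7799, 520)) = Rational(-6759, 520) ≈ -12.998)
Function('c')(X) = Mul(Rational(-85, 4), X) (Function('c')(X) = Mul(Rational(-1, 4), Mul(85, X)) = Mul(Rational(-85, 4), X))
q = Rational(595, 2) (q = Mul(Rational(-85, 4), -14) = Rational(595, 2) ≈ 297.50)
Pow(Add(Add(-6473, j), q), Rational(1, 2)) = Pow(Add(Add(-6473, Rational(-6759, 520)), Rational(595, 2)), Rational(1, 2)) = Pow(Add(Rational(-3372719, 520), Rational(595, 2)), Rational(1, 2)) = Pow(Rational(-3218019, 520), Rational(1, 2)) = Mul(Rational(1, 260), I, Pow(418342470, Rational(1, 2)))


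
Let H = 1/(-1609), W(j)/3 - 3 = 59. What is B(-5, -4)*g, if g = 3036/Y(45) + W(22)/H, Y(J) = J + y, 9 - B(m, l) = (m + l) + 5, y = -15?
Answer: -19446232/5 ≈ -3.8892e+6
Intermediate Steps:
W(j) = 186 (W(j) = 9 + 3*59 = 9 + 177 = 186)
B(m, l) = 4 - l - m (B(m, l) = 9 - ((m + l) + 5) = 9 - ((l + m) + 5) = 9 - (5 + l + m) = 9 + (-5 - l - m) = 4 - l - m)
H = -1/1609 ≈ -0.00062150
Y(J) = -15 + J (Y(J) = J - 15 = -15 + J)
g = -1495864/5 (g = 3036/(-15 + 45) + 186/(-1/1609) = 3036/30 + 186*(-1609) = 3036*(1/30) - 299274 = 506/5 - 299274 = -1495864/5 ≈ -2.9917e+5)
B(-5, -4)*g = (4 - 1*(-4) - 1*(-5))*(-1495864/5) = (4 + 4 + 5)*(-1495864/5) = 13*(-1495864/5) = -19446232/5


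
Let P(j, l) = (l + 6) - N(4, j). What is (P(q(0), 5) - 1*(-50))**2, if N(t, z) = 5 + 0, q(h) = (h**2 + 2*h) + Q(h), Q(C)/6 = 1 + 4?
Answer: 3136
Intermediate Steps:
Q(C) = 30 (Q(C) = 6*(1 + 4) = 6*5 = 30)
q(h) = 30 + h**2 + 2*h (q(h) = (h**2 + 2*h) + 30 = 30 + h**2 + 2*h)
N(t, z) = 5
P(j, l) = 1 + l (P(j, l) = (l + 6) - 1*5 = (6 + l) - 5 = 1 + l)
(P(q(0), 5) - 1*(-50))**2 = ((1 + 5) - 1*(-50))**2 = (6 + 50)**2 = 56**2 = 3136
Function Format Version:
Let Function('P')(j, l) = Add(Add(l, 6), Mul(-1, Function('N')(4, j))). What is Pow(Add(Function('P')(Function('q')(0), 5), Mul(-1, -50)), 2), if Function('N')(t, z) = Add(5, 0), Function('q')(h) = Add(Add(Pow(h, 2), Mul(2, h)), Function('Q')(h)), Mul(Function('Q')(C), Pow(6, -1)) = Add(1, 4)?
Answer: 3136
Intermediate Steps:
Function('Q')(C) = 30 (Function('Q')(C) = Mul(6, Add(1, 4)) = Mul(6, 5) = 30)
Function('q')(h) = Add(30, Pow(h, 2), Mul(2, h)) (Function('q')(h) = Add(Add(Pow(h, 2), Mul(2, h)), 30) = Add(30, Pow(h, 2), Mul(2, h)))
Function('N')(t, z) = 5
Function('P')(j, l) = Add(1, l) (Function('P')(j, l) = Add(Add(l, 6), Mul(-1, 5)) = Add(Add(6, l), -5) = Add(1, l))
Pow(Add(Function('P')(Function('q')(0), 5), Mul(-1, -50)), 2) = Pow(Add(Add(1, 5), Mul(-1, -50)), 2) = Pow(Add(6, 50), 2) = Pow(56, 2) = 3136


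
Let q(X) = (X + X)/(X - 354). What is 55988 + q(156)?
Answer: 1847552/33 ≈ 55986.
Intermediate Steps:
q(X) = 2*X/(-354 + X) (q(X) = (2*X)/(-354 + X) = 2*X/(-354 + X))
55988 + q(156) = 55988 + 2*156/(-354 + 156) = 55988 + 2*156/(-198) = 55988 + 2*156*(-1/198) = 55988 - 52/33 = 1847552/33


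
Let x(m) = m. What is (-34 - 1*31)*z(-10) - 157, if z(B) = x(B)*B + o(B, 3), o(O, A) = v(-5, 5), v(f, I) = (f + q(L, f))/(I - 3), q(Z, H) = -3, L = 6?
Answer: -6397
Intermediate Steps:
v(f, I) = (-3 + f)/(-3 + I) (v(f, I) = (f - 3)/(I - 3) = (-3 + f)/(-3 + I))
o(O, A) = -4 (o(O, A) = (-3 - 5)/(-3 + 5) = -8/2 = (1/2)*(-8) = -4)
z(B) = -4 + B**2 (z(B) = B*B - 4 = B**2 - 4 = -4 + B**2)
(-34 - 1*31)*z(-10) - 157 = (-34 - 1*31)*(-4 + (-10)**2) - 157 = (-34 - 31)*(-4 + 100) - 157 = -65*96 - 157 = -6240 - 157 = -6397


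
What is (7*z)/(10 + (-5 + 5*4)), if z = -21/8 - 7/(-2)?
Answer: 49/200 ≈ 0.24500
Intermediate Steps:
z = 7/8 (z = -21*1/8 - 7*(-1/2) = -21/8 + 7/2 = 7/8 ≈ 0.87500)
(7*z)/(10 + (-5 + 5*4)) = (7*(7/8))/(10 + (-5 + 5*4)) = 49/(8*(10 + (-5 + 20))) = 49/(8*(10 + 15)) = (49/8)/25 = (49/8)*(1/25) = 49/200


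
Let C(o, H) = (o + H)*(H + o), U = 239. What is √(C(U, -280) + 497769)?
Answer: 5*√19978 ≈ 706.72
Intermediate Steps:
C(o, H) = (H + o)² (C(o, H) = (H + o)*(H + o) = (H + o)²)
√(C(U, -280) + 497769) = √((-280 + 239)² + 497769) = √((-41)² + 497769) = √(1681 + 497769) = √499450 = 5*√19978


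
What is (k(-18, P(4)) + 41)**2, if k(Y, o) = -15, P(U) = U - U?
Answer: 676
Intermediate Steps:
P(U) = 0
(k(-18, P(4)) + 41)**2 = (-15 + 41)**2 = 26**2 = 676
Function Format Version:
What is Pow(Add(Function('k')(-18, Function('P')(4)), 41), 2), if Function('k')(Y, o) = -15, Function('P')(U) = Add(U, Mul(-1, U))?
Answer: 676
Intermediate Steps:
Function('P')(U) = 0
Pow(Add(Function('k')(-18, Function('P')(4)), 41), 2) = Pow(Add(-15, 41), 2) = Pow(26, 2) = 676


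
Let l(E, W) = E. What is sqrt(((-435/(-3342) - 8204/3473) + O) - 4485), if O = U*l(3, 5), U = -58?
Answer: I*sqrt(69771919860186018)/3868922 ≈ 68.273*I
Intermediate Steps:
O = -174 (O = -58*3 = -174)
sqrt(((-435/(-3342) - 8204/3473) + O) - 4485) = sqrt(((-435/(-3342) - 8204/3473) - 174) - 4485) = sqrt(((-435*(-1/3342) - 8204*1/3473) - 174) - 4485) = sqrt(((145/1114 - 8204/3473) - 174) - 4485) = sqrt((-8635671/3868922 - 174) - 4485) = sqrt(-681828099/3868922 - 4485) = sqrt(-18033943269/3868922) = I*sqrt(69771919860186018)/3868922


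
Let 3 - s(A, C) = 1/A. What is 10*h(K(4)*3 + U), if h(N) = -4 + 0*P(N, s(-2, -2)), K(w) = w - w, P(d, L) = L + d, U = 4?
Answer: -40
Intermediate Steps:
s(A, C) = 3 - 1/A
K(w) = 0
h(N) = -4 (h(N) = -4 + 0*((3 - 1/(-2)) + N) = -4 + 0*((3 - 1*(-½)) + N) = -4 + 0*((3 + ½) + N) = -4 + 0*(7/2 + N) = -4 + 0 = -4)
10*h(K(4)*3 + U) = 10*(-4) = -40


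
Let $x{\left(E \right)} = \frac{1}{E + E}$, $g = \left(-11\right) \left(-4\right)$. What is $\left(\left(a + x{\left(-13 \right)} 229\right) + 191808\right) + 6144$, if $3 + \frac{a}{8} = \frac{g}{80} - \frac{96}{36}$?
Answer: $\frac{77181881}{390} \approx 1.979 \cdot 10^{5}$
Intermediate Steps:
$g = 44$
$x{\left(E \right)} = \frac{1}{2 E}$
$a = - \frac{614}{15}$ ($a = -24 + 8 \left(\frac{44}{80} - \frac{96}{36}\right) = -24 + 8 \left(44 \cdot \frac{1}{80} - \frac{8}{3}\right) = -24 + 8 \left(\frac{11}{20} - \frac{8}{3}\right) = -24 + 8 \left(- \frac{127}{60}\right) = -24 - \frac{254}{15} = - \frac{614}{15} \approx -40.933$)
$\left(\left(a + x{\left(-13 \right)} 229\right) + 191808\right) + 6144 = \left(\left(- \frac{614}{15} + \frac{1}{2 \left(-13\right)} 229\right) + 191808\right) + 6144 = \left(\left(- \frac{614}{15} + \frac{1}{2} \left(- \frac{1}{13}\right) 229\right) + 191808\right) + 6144 = \left(\left(- \frac{614}{15} - \frac{229}{26}\right) + 191808\right) + 6144 = \left(- \frac{19399}{390} + 191808\right) + 6144 = \frac{74785721}{390} + 6144 = \frac{77181881}{390}$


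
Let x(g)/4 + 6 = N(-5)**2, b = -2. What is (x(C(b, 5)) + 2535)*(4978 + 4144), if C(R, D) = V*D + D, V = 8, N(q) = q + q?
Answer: 26554142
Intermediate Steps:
N(q) = 2*q
C(R, D) = 9*D (C(R, D) = 8*D + D = 9*D)
x(g) = 376 (x(g) = -24 + 4*(2*(-5))**2 = -24 + 4*(-10)**2 = -24 + 4*100 = -24 + 400 = 376)
(x(C(b, 5)) + 2535)*(4978 + 4144) = (376 + 2535)*(4978 + 4144) = 2911*9122 = 26554142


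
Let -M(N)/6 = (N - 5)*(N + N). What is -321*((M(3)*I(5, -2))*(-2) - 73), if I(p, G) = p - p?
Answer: 23433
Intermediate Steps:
I(p, G) = 0
M(N) = -12*N*(-5 + N) (M(N) = -6*(N - 5)*(N + N) = -6*(-5 + N)*2*N = -12*N*(-5 + N))
-321*((M(3)*I(5, -2))*(-2) - 73) = -321*(((12*3*(5 - 1*3))*0)*(-2) - 73) = -321*(((12*3*(5 - 3))*0)*(-2) - 73) = -321*(((12*3*2)*0)*(-2) - 73) = -321*((72*0)*(-2) - 73) = -321*(0*(-2) - 73) = -321*(0 - 73) = -321*(-73) = 23433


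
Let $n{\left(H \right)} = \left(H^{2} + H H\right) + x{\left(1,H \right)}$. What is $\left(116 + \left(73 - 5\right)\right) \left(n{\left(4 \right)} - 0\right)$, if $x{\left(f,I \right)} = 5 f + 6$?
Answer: $7912$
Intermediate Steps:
$x{\left(f,I \right)} = 6 + 5 f$
$n{\left(H \right)} = 11 + 2 H^{2}$ ($n{\left(H \right)} = \left(H^{2} + H H\right) + \left(6 + 5 \cdot 1\right) = \left(H^{2} + H^{2}\right) + \left(6 + 5\right) = 2 H^{2} + 11 = 11 + 2 H^{2}$)
$\left(116 + \left(73 - 5\right)\right) \left(n{\left(4 \right)} - 0\right) = \left(116 + \left(73 - 5\right)\right) \left(\left(11 + 2 \cdot 4^{2}\right) - 0\right) = \left(116 + \left(73 - 5\right)\right) \left(\left(11 + 2 \cdot 16\right) + 0\right) = \left(116 + 68\right) \left(\left(11 + 32\right) + 0\right) = 184 \left(43 + 0\right) = 184 \cdot 43 = 7912$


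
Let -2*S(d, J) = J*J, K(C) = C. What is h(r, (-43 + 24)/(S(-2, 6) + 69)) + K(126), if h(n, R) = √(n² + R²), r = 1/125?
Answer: 126 + √5643226/6375 ≈ 126.37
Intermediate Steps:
S(d, J) = -J²/2 (S(d, J) = -J*J/2 = -J²/2)
r = 1/125 ≈ 0.0080000
h(n, R) = √(R² + n²)
h(r, (-43 + 24)/(S(-2, 6) + 69)) + K(126) = √(((-43 + 24)/(-½*6² + 69))² + (1/125)²) + 126 = √((-19/(-½*36 + 69))² + 1/15625) + 126 = √((-19/(-18 + 69))² + 1/15625) + 126 = √((-19/51)² + 1/15625) + 126 = √(361/2601 + 1/15625) + 126 = √(5643226/40640625) + 126 = √5643226/6375 + 126 = 126 + √5643226/6375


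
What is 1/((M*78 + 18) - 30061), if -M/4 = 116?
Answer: -1/66235 ≈ -1.5098e-5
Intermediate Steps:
M = -464 (M = -4*116 = -464)
1/((M*78 + 18) - 30061) = 1/((-464*78 + 18) - 30061) = 1/((-36192 + 18) - 30061) = 1/(-36174 - 30061) = 1/(-66235) = -1/66235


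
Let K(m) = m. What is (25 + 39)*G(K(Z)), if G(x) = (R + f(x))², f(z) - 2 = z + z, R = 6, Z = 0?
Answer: 4096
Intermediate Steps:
f(z) = 2 + 2*z (f(z) = 2 + (z + z) = 2 + 2*z)
G(x) = (8 + 2*x)² (G(x) = (6 + (2 + 2*x))² = (8 + 2*x)²)
(25 + 39)*G(K(Z)) = (25 + 39)*(4*(4 + 0)²) = 64*(4*4²) = 64*(4*16) = 64*64 = 4096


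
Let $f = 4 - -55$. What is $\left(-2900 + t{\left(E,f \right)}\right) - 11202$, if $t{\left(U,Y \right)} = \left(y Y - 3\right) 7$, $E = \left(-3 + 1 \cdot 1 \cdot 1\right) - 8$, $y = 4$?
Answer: $-12471$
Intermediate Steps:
$f = 59$ ($f = 4 + 55 = 59$)
$E = -10$ ($E = \left(-3 + 1 \cdot 1\right) - 8 = \left(-3 + 1\right) - 8 = -2 - 8 = -10$)
$t{\left(U,Y \right)} = -21 + 28 Y$ ($t{\left(U,Y \right)} = \left(4 Y - 3\right) 7 = \left(-3 + 4 Y\right) 7 = -21 + 28 Y$)
$\left(-2900 + t{\left(E,f \right)}\right) - 11202 = \left(-2900 + \left(-21 + 28 \cdot 59\right)\right) - 11202 = \left(-2900 + \left(-21 + 1652\right)\right) - 11202 = \left(-2900 + 1631\right) - 11202 = -1269 - 11202 = -12471$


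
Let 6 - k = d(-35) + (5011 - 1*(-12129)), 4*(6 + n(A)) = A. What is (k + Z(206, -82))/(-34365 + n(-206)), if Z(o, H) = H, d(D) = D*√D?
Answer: 34432/68845 - 2*I*√35/1967 ≈ 0.50014 - 0.0060153*I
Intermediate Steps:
n(A) = -6 + A/4
d(D) = D^(3/2)
k = -17134 + 35*I*√35 (k = 6 - ((-35)^(3/2) + (5011 - 1*(-12129))) = 6 - (-35*I*√35 + (5011 + 12129)) = 6 - (-35*I*√35 + 17140) = 6 - (17140 - 35*I*√35) = 6 + (-17140 + 35*I*√35) = -17134 + 35*I*√35 ≈ -17134.0 + 207.06*I)
(k + Z(206, -82))/(-34365 + n(-206)) = ((-17134 + 35*I*√35) - 82)/(-34365 + (-6 + (¼)*(-206))) = (-17216 + 35*I*√35)/(-34365 + (-6 - 103/2)) = (-17216 + 35*I*√35)/(-34365 - 115/2) = (-17216 + 35*I*√35)/(-68845/2) = (-17216 + 35*I*√35)*(-2/68845) = 34432/68845 - 2*I*√35/1967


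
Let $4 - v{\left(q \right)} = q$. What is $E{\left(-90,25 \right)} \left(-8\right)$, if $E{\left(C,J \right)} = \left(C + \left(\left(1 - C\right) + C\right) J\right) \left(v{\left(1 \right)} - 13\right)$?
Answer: $-5200$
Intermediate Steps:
$v{\left(q \right)} = 4 - q$
$E{\left(C,J \right)} = - 10 C - 10 J$ ($E{\left(C,J \right)} = \left(C + \left(\left(1 - C\right) + C\right) J\right) \left(\left(4 - 1\right) - 13\right) = \left(C + 1 J\right) \left(\left(4 - 1\right) - 13\right) = \left(C + J\right) \left(3 - 13\right) = \left(C + J\right) \left(-10\right) = - 10 C - 10 J$)
$E{\left(-90,25 \right)} \left(-8\right) = \left(\left(-10\right) \left(-90\right) - 250\right) \left(-8\right) = \left(900 - 250\right) \left(-8\right) = 650 \left(-8\right) = -5200$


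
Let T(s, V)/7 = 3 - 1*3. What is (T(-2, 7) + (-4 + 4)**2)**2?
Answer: 0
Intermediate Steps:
T(s, V) = 0 (T(s, V) = 7*(3 - 1*3) = 7*(3 - 3) = 7*0 = 0)
(T(-2, 7) + (-4 + 4)**2)**2 = (0 + (-4 + 4)**2)**2 = (0 + 0**2)**2 = (0 + 0)**2 = 0**2 = 0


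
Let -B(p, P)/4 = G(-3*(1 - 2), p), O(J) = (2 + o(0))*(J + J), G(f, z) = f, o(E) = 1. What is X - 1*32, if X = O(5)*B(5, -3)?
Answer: -392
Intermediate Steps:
O(J) = 6*J (O(J) = (2 + 1)*(J + J) = 3*(2*J) = 6*J)
B(p, P) = -12 (B(p, P) = -(-12)*(1 - 2) = -(-12)*(-1) = -4*3 = -12)
X = -360 (X = (6*5)*(-12) = 30*(-12) = -360)
X - 1*32 = -360 - 1*32 = -360 - 32 = -392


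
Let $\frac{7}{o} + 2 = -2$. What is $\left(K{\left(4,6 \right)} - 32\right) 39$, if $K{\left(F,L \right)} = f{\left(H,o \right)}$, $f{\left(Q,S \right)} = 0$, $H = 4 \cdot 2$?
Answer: $-1248$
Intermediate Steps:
$o = - \frac{7}{4}$ ($o = \frac{7}{-2 - 2} = \frac{7}{-4} = 7 \left(- \frac{1}{4}\right) = - \frac{7}{4} \approx -1.75$)
$H = 8$
$K{\left(F,L \right)} = 0$
$\left(K{\left(4,6 \right)} - 32\right) 39 = \left(0 - 32\right) 39 = \left(-32\right) 39 = -1248$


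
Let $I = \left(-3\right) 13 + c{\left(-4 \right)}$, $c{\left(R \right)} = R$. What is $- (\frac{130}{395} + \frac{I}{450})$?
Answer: $- \frac{8303}{35550} \approx -0.23356$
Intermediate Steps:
$I = -43$ ($I = \left(-3\right) 13 - 4 = -39 - 4 = -43$)
$- (\frac{130}{395} + \frac{I}{450}) = - (\frac{130}{395} - \frac{43}{450}) = - (130 \cdot \frac{1}{395} - \frac{43}{450}) = - (\frac{26}{79} - \frac{43}{450}) = \left(-1\right) \frac{8303}{35550} = - \frac{8303}{35550}$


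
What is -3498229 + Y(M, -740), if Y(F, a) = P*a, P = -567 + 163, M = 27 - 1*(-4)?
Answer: -3199269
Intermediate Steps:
M = 31 (M = 27 + 4 = 31)
P = -404
Y(F, a) = -404*a
-3498229 + Y(M, -740) = -3498229 - 404*(-740) = -3498229 + 298960 = -3199269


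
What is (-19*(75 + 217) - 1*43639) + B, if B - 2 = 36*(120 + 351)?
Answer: -32229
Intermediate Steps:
B = 16958 (B = 2 + 36*(120 + 351) = 2 + 36*471 = 2 + 16956 = 16958)
(-19*(75 + 217) - 1*43639) + B = (-19*(75 + 217) - 1*43639) + 16958 = (-19*292 - 43639) + 16958 = (-5548 - 43639) + 16958 = -49187 + 16958 = -32229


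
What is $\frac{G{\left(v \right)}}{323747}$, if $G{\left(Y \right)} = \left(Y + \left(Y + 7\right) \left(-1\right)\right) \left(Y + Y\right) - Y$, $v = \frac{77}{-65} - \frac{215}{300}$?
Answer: $\frac{1483}{16834844} \approx 8.8091 \cdot 10^{-5}$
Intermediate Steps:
$v = - \frac{1483}{780}$ ($v = 77 \left(- \frac{1}{65}\right) - \frac{43}{60} = - \frac{77}{65} - \frac{43}{60} = - \frac{1483}{780} \approx -1.9013$)
$G{\left(Y \right)} = - 15 Y$ ($G{\left(Y \right)} = \left(Y + \left(7 + Y\right) \left(-1\right)\right) 2 Y - Y = \left(Y - \left(7 + Y\right)\right) 2 Y - Y = - 7 \cdot 2 Y - Y = - 14 Y - Y = - 15 Y$)
$\frac{G{\left(v \right)}}{323747} = \frac{\left(-15\right) \left(- \frac{1483}{780}\right)}{323747} = \frac{1483}{52} \cdot \frac{1}{323747} = \frac{1483}{16834844}$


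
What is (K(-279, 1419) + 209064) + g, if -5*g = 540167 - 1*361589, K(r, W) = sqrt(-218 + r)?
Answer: 866742/5 + I*sqrt(497) ≈ 1.7335e+5 + 22.293*I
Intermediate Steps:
g = -178578/5 (g = -(540167 - 1*361589)/5 = -(540167 - 361589)/5 = -1/5*178578 = -178578/5 ≈ -35716.)
(K(-279, 1419) + 209064) + g = (sqrt(-218 - 279) + 209064) - 178578/5 = (sqrt(-497) + 209064) - 178578/5 = (I*sqrt(497) + 209064) - 178578/5 = (209064 + I*sqrt(497)) - 178578/5 = 866742/5 + I*sqrt(497)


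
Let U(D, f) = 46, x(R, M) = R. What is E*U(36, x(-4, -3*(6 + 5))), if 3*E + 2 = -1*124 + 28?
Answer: -4508/3 ≈ -1502.7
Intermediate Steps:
E = -98/3 (E = -⅔ + (-1*124 + 28)/3 = -⅔ + (-124 + 28)/3 = -⅔ + (⅓)*(-96) = -⅔ - 32 = -98/3 ≈ -32.667)
E*U(36, x(-4, -3*(6 + 5))) = -98/3*46 = -4508/3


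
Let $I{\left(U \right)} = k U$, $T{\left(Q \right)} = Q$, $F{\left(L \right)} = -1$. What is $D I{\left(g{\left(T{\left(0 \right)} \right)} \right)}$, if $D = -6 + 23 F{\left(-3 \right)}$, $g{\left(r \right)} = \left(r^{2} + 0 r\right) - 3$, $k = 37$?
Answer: $3219$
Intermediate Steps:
$g{\left(r \right)} = -3 + r^{2}$ ($g{\left(r \right)} = \left(r^{2} + 0\right) - 3 = r^{2} - 3 = -3 + r^{2}$)
$D = -29$ ($D = -6 + 23 \left(-1\right) = -6 - 23 = -29$)
$I{\left(U \right)} = 37 U$
$D I{\left(g{\left(T{\left(0 \right)} \right)} \right)} = - 29 \cdot 37 \left(-3 + 0^{2}\right) = - 29 \cdot 37 \left(-3 + 0\right) = - 29 \cdot 37 \left(-3\right) = \left(-29\right) \left(-111\right) = 3219$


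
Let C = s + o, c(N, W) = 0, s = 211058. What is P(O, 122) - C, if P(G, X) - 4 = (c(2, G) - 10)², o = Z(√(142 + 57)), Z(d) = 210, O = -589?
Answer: -211164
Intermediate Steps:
o = 210
C = 211268 (C = 211058 + 210 = 211268)
P(G, X) = 104 (P(G, X) = 4 + (0 - 10)² = 4 + (-10)² = 4 + 100 = 104)
P(O, 122) - C = 104 - 1*211268 = 104 - 211268 = -211164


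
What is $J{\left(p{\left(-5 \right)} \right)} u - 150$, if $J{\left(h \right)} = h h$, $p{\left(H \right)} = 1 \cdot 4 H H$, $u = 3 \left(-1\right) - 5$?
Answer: $-80150$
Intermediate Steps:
$u = -8$ ($u = -3 - 5 = -8$)
$p{\left(H \right)} = 4 H^{2}$ ($p{\left(H \right)} = 4 H H = 4 H^{2}$)
$J{\left(h \right)} = h^{2}$
$J{\left(p{\left(-5 \right)} \right)} u - 150 = \left(4 \left(-5\right)^{2}\right)^{2} \left(-8\right) - 150 = \left(4 \cdot 25\right)^{2} \left(-8\right) - 150 = 100^{2} \left(-8\right) - 150 = 10000 \left(-8\right) - 150 = -80000 - 150 = -80150$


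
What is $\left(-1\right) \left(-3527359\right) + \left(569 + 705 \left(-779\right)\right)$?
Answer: $2978733$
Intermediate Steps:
$\left(-1\right) \left(-3527359\right) + \left(569 + 705 \left(-779\right)\right) = 3527359 + \left(569 - 549195\right) = 3527359 - 548626 = 2978733$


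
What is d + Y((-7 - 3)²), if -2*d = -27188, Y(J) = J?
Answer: 13694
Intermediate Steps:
d = 13594 (d = -½*(-27188) = 13594)
d + Y((-7 - 3)²) = 13594 + (-7 - 3)² = 13594 + (-10)² = 13594 + 100 = 13694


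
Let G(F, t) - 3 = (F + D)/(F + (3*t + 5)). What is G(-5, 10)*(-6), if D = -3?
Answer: -82/5 ≈ -16.400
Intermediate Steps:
G(F, t) = 3 + (-3 + F)/(5 + F + 3*t) (G(F, t) = 3 + (F - 3)/(F + (3*t + 5)) = 3 + (-3 + F)/(F + (5 + 3*t)) = 3 + (-3 + F)/(5 + F + 3*t))
G(-5, 10)*(-6) = ((12 + 4*(-5) + 9*10)/(5 - 5 + 3*10))*(-6) = ((12 - 20 + 90)/(5 - 5 + 30))*(-6) = (82/30)*(-6) = ((1/30)*82)*(-6) = (41/15)*(-6) = -82/5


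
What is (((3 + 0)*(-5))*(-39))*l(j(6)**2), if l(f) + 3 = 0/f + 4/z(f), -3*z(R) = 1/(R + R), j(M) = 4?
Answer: -226395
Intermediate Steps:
z(R) = -1/(6*R) (z(R) = -1/(3*(R + R)) = -1/(2*R)/3 = -1/(6*R))
l(f) = -3 - 24*f (l(f) = -3 + (0/f + 4/((-1/(6*f)))) = -3 + (0 + 4*(-6*f)) = -3 + (0 - 24*f) = -3 - 24*f)
(((3 + 0)*(-5))*(-39))*l(j(6)**2) = (((3 + 0)*(-5))*(-39))*(-3 - 24*4**2) = ((3*(-5))*(-39))*(-3 - 24*16) = (-15*(-39))*(-3 - 384) = 585*(-387) = -226395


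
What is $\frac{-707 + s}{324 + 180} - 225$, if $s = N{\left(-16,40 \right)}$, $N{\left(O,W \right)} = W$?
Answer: $- \frac{114067}{504} \approx -226.32$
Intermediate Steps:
$s = 40$
$\frac{-707 + s}{324 + 180} - 225 = \frac{-707 + 40}{324 + 180} - 225 = - \frac{667}{504} - 225 = - \frac{114067}{504}$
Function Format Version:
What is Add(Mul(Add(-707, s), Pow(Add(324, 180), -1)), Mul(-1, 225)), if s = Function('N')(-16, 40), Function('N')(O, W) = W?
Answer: Rational(-114067, 504) ≈ -226.32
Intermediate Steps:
s = 40
Add(Mul(Add(-707, s), Pow(Add(324, 180), -1)), Mul(-1, 225)) = Add(Mul(Add(-707, 40), Pow(Add(324, 180), -1)), Mul(-1, 225)) = Add(Mul(-667, Pow(504, -1)), -225) = Add(Mul(-667, Rational(1, 504)), -225) = Add(Rational(-667, 504), -225) = Rational(-114067, 504)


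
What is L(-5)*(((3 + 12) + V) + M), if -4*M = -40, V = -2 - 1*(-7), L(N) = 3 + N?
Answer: -60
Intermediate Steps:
V = 5 (V = -2 + 7 = 5)
M = 10 (M = -¼*(-40) = 10)
L(-5)*(((3 + 12) + V) + M) = (3 - 5)*(((3 + 12) + 5) + 10) = -2*((15 + 5) + 10) = -2*(20 + 10) = -2*30 = -60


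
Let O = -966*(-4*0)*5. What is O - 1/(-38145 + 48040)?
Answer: -1/9895 ≈ -0.00010106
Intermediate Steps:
O = 0 (O = -0*5 = -966*0 = 0)
O - 1/(-38145 + 48040) = 0 - 1/(-38145 + 48040) = 0 - 1/9895 = -1/9895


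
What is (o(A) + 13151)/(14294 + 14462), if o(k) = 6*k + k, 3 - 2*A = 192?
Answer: 24979/57512 ≈ 0.43433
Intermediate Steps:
A = -189/2 (A = 3/2 - ½*192 = 3/2 - 96 = -189/2 ≈ -94.500)
o(k) = 7*k
(o(A) + 13151)/(14294 + 14462) = (7*(-189/2) + 13151)/(14294 + 14462) = (-1323/2 + 13151)/28756 = (24979/2)*(1/28756) = 24979/57512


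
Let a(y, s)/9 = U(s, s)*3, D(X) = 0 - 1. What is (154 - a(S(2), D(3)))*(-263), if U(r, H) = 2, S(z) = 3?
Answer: -26300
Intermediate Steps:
D(X) = -1
a(y, s) = 54 (a(y, s) = 9*(2*3) = 9*6 = 54)
(154 - a(S(2), D(3)))*(-263) = (154 - 1*54)*(-263) = (154 - 54)*(-263) = 100*(-263) = -26300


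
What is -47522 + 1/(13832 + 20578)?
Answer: -1635232019/34410 ≈ -47522.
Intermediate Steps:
-47522 + 1/(13832 + 20578) = -47522 + 1/34410 = -1635232019/34410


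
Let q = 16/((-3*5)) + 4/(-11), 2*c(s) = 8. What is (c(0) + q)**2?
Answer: 179776/27225 ≈ 6.6033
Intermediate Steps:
c(s) = 4 (c(s) = (1/2)*8 = 4)
q = -236/165 (q = 16/(-15) + 4*(-1/11) = 16*(-1/15) - 4/11 = -16/15 - 4/11 = -236/165 ≈ -1.4303)
(c(0) + q)**2 = (4 - 236/165)**2 = (424/165)**2 = 179776/27225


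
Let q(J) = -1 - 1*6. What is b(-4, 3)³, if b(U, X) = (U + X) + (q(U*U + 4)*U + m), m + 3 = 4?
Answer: 21952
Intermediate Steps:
m = 1 (m = -3 + 4 = 1)
q(J) = -7 (q(J) = -1 - 6 = -7)
b(U, X) = 1 + X - 6*U (b(U, X) = (U + X) + (-7*U + 1) = (U + X) + (1 - 7*U) = 1 + X - 6*U)
b(-4, 3)³ = (1 + 3 - 6*(-4))³ = (1 + 3 + 24)³ = 28³ = 21952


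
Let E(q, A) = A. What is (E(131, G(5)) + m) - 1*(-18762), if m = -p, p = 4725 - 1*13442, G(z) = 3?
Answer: 27482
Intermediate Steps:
p = -8717 (p = 4725 - 13442 = -8717)
m = 8717 (m = -1*(-8717) = 8717)
(E(131, G(5)) + m) - 1*(-18762) = (3 + 8717) - 1*(-18762) = 8720 + 18762 = 27482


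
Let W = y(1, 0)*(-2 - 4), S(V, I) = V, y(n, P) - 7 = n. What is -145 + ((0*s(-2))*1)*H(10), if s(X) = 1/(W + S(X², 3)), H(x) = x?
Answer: -145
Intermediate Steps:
y(n, P) = 7 + n
W = -48 (W = (7 + 1)*(-2 - 4) = 8*(-6) = -48)
s(X) = 1/(-48 + X²)
-145 + ((0*s(-2))*1)*H(10) = -145 + ((0/(-48 + (-2)²))*1)*10 = -145 + ((0/(-48 + 4))*1)*10 = -145 + ((0/(-44))*1)*10 = -145 + ((0*(-1/44))*1)*10 = -145 + (0*1)*10 = -145 + 0*10 = -145 + 0 = -145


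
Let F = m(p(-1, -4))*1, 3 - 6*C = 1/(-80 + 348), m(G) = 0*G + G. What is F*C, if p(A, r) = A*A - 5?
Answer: -803/402 ≈ -1.9975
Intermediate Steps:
p(A, r) = -5 + A**2 (p(A, r) = A**2 - 5 = -5 + A**2)
m(G) = G (m(G) = 0 + G = G)
C = 803/1608 (C = 1/2 - 1/(6*(-80 + 348)) = 1/2 - 1/6/268 = 1/2 - 1/6*1/268 = 1/2 - 1/1608 = 803/1608 ≈ 0.49938)
F = -4 (F = (-5 + (-1)**2)*1 = (-5 + 1)*1 = -4*1 = -4)
F*C = -4*803/1608 = -803/402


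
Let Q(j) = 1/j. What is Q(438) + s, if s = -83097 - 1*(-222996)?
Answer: 61275763/438 ≈ 1.3990e+5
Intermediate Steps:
s = 139899 (s = -83097 + 222996 = 139899)
Q(438) + s = 1/438 + 139899 = 61275763/438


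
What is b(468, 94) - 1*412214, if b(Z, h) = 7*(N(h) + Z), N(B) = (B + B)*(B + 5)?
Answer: -278654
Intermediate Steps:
N(B) = 2*B*(5 + B) (N(B) = (2*B)*(5 + B) = 2*B*(5 + B))
b(Z, h) = 7*Z + 14*h*(5 + h) (b(Z, h) = 7*(2*h*(5 + h) + Z) = 7*(Z + 2*h*(5 + h)) = 7*Z + 14*h*(5 + h))
b(468, 94) - 1*412214 = (7*468 + 14*94*(5 + 94)) - 1*412214 = (3276 + 14*94*99) - 412214 = (3276 + 130284) - 412214 = 133560 - 412214 = -278654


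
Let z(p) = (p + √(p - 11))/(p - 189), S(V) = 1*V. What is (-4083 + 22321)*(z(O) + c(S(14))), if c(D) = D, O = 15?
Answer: 22058861/87 ≈ 2.5355e+5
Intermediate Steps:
S(V) = V
z(p) = (p + √(-11 + p))/(-189 + p)
(-4083 + 22321)*(z(O) + c(S(14))) = (-4083 + 22321)*((15 + √(-11 + 15))/(-189 + 15) + 14) = 18238*((15 + √4)/(-174) + 14) = 18238*(-(15 + 2)/174 + 14) = 18238*(-1/174*17 + 14) = 18238*(-17/174 + 14) = 18238*(2419/174) = 22058861/87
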